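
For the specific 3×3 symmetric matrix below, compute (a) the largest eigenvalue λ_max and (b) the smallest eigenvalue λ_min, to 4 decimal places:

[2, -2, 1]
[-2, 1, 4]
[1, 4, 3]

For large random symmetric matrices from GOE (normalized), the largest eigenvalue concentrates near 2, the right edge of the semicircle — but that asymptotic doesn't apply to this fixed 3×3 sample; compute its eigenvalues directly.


Since M is real symmetric, all three eigenvalues are real; they are the roots of det(λI − M) = λ³ − (tr M) λ² + s λ − det M, where s is the sum of the principal 2×2 minors.
tr M = 2 + 1 + 3 = 6.
s = (2·1 − (-2)²) + (2·3 − 1²) + (1·3 − 4²) = -2 + 5 + (-13) = -10.
det M (expand along row 1) = 2·(-13) − (-2)·(-10) + 1·(-9) = -55.
Characteristic polynomial: λ³ − 6λ² − 10λ + 55 = 0.
Substitute λ = y + (tr M)/3 = y + 2.000000 to remove the quadratic term: y³ + p·y + q = 0 with p = s − (tr M)²/3 = -22.000000 and q = −2(tr M)³/27 + (tr M)·s/3 − det M = 19.000000.
Three real roots ⇒ use the trigonometric (Viète) form: r = 2√(−p/3) = 5.416026, φ = arccos(3q/(p·r)) = arccos(-0.478378) = 2.069603 rad.
y_k = r·cos(φ/3 − 2πk/3) for k = 0, 1, 2 gives y = 4.177544, 0.896374, -5.073918.
λ_k = y_k + 2.000000 gives λ = 6.1775, 2.8964, -3.0739 (check: the sum is 6.0000 = tr M).

Hence λ_max = 6.1775 and λ_min = -3.0739.


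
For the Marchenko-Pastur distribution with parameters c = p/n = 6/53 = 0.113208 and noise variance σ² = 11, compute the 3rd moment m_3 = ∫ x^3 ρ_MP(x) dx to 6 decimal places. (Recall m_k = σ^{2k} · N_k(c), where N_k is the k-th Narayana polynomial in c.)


E[X³] = σ⁶ (1 + 3c + c²) (third MP moment). With σ² = 11 (so σ⁶ = 1331) and c = 6/53 = 0.113208: E[X³] = 1331 · (1 + 3·0.113208 + (0.113208)²) = 1331 · 1.352439.

So E[X^3] = 1800.095764.


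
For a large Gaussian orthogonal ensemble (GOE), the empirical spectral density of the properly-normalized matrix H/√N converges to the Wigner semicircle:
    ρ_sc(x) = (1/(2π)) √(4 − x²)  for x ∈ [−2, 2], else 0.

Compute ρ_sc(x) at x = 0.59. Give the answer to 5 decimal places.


ρ_sc(x) = (1/(2π)) √(4 − x²). With x = 0.59:
  4 − x² = 4 − (0.59)² = 4 − 0.348100 = 3.651900.
  √(4 − x²) = 1.910995.
  1/(2π) = 0.159155.
  ρ_sc(0.59) = 0.159155 · 1.910995 = 0.304144.

Rounded to 5 decimal places: ρ_sc(0.59) ≈ 0.30414.


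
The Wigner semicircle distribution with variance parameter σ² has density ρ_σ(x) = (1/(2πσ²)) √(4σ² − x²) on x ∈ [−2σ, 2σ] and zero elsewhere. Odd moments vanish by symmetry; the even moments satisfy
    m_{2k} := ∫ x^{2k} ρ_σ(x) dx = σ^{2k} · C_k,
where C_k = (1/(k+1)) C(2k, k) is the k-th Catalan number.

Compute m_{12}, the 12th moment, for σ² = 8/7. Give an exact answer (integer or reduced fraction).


By the scaled semicircle moment identity, m_{2k} = σ^{2k} · C_k with k = 6.
C_6 = (1/(k+1)) · C(2k, k) = (1/7) · C(12, 6) = (1/7) · 924 = 132.
σ^{2k} = (σ²)^k = (8/7)^6 = 262144/117649.

Therefore m_{12} = σ^{12} · C_6 = (262144/117649) · 132 = 34603008/117649.


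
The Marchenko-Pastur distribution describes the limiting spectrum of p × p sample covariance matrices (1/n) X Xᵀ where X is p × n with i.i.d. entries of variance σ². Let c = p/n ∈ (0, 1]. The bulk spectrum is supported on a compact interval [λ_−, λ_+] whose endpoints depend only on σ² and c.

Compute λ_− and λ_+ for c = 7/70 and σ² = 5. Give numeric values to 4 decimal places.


c = 7/70 = 0.100000; √c = 0.316228.
λ_− = σ² (1 − √c)² = 5 · (1 − 0.316228)² = 5 · (0.683772)² = 2.337722.
λ_+ = σ² (1 + √c)² = 5 · (1 + 0.316228)² = 5 · (1.316228)² = 8.662278.

Rounded to 4 decimal places: λ_− ≈ 2.3377, λ_+ ≈ 8.6623.


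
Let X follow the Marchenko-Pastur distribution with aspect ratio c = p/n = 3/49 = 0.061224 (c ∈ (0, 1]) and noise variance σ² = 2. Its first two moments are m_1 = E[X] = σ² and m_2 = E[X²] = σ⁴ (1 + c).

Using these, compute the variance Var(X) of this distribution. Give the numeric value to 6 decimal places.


m_1 = E[X] = σ² = 2, so m_1² = 4.
m_2 = E[X²] = σ⁴ (1 + c) = 4 · (1 + 0.061224) = 4 · 1.061224 = 4.244898.
(Note m_2 − m_1² simplifies to c · σ⁴ = 0.061224 · 4.)

Var(X) = m_2 − m_1² = 4.244898 − 4 = 0.244898.


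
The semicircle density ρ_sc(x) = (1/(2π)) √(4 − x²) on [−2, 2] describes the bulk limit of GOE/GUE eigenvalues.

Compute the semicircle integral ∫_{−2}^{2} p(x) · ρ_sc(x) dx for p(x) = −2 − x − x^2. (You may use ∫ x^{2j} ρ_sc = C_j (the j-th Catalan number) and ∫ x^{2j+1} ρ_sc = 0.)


Write p(x) = Σ a_i x^i, split into monomials and integrate each against ρ_sc separately.
Using ∫ x^{2j} ρ_sc = C_j = (1/(j+1)) C(2j, j) (Catalan numbers) and ∫ x^{2j+1} ρ_sc = 0 (odd monomials vanish by symmetry):
  i = 0 (even): a_0 · C_{0} = -2 · 1 = -2
  i = 1 (odd): ∫ x^1 ρ_sc = 0 (vanishes)
  i = 2 (even): a_2 · C_{1} = -1 · 1 = -1

Summing the contributions: ∫_{−2}^{2} p(x) ρ_sc(x) dx = (-2) + (-1) = -3.


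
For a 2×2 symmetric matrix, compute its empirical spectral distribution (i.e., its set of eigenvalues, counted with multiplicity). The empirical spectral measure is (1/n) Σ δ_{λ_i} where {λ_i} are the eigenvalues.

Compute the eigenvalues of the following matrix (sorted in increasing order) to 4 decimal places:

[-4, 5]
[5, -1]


Since M is real symmetric, both eigenvalues are real; they are the roots of det(λI − M) = λ² − (tr M) λ + det M.
tr M = -4 + (-1) = -5.
det M = (-4)·(-1) − 5² = 4 − 25 = -21.
Characteristic polynomial: λ² + 5λ − 21 = 0.
Discriminant Δ = (tr M)² − 4·det M = 25 − (-84) = 109; √Δ = 10.440307.
λ = (tr M ± √Δ)/2 = (-5 ± 10.440307)/2, giving (tr M − √Δ)/2 = -7.7202 and (tr M + √Δ)/2 = 2.7202.

Eigenvalues sorted in increasing order: [-7.7202, 2.7202].


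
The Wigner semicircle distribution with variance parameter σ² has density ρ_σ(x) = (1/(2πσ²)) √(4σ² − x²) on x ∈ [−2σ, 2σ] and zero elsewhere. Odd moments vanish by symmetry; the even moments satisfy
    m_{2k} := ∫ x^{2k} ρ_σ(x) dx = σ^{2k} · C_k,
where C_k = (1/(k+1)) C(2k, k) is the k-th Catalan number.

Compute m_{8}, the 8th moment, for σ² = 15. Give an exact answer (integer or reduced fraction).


By the scaled semicircle moment identity, m_{2k} = σ^{2k} · C_k with k = 4.
C_4 = (1/(k+1)) · C(2k, k) = (1/5) · C(8, 4) = (1/5) · 70 = 14.
σ^{2k} = (σ²)^k = (15)^4 = 50625.

Therefore m_{8} = σ^{8} · C_4 = 50625 · 14 = 708750.


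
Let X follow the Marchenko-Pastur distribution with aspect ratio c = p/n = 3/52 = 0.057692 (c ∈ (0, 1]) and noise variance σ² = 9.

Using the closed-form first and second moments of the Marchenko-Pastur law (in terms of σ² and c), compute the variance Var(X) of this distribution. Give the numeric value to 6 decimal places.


Recall the MP moments m_1 = E[X] = σ² and m_2 = E[X²] = σ⁴ (1 + c).
m_1 = E[X] = σ² = 9, so m_1² = 81.
m_2 = E[X²] = σ⁴ (1 + c) = 81 · (1 + 0.057692) = 81 · 1.057692 = 85.673077.
(Note m_2 − m_1² simplifies to c · σ⁴ = 0.057692 · 81.)

Var(X) = m_2 − m_1² = 85.673077 − 81 = 4.673077.


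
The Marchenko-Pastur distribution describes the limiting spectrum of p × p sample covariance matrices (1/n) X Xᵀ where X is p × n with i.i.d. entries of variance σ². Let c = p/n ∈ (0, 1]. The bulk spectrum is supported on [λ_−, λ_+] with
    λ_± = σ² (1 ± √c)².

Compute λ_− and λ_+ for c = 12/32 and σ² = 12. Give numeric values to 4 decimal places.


c = 12/32 = 0.375000; √c = 0.612372.
λ_− = σ² (1 − √c)² = 12 · (1 − 0.612372)² = 12 · (0.387628)² = 1.803062.
λ_+ = σ² (1 + √c)² = 12 · (1 + 0.612372)² = 12 · (1.612372)² = 31.196938.

Rounded to 4 decimal places: λ_− ≈ 1.8031, λ_+ ≈ 31.1969.


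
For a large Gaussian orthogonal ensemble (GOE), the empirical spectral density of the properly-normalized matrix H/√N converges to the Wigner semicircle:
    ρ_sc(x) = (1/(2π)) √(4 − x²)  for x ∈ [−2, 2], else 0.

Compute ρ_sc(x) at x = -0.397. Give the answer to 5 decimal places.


ρ_sc(x) = (1/(2π)) √(4 − x²). With x = -0.397:
  4 − x² = 4 − (-0.397)² = 4 − 0.157609 = 3.842391.
  √(4 − x²) = 1.960202.
  1/(2π) = 0.159155.
  ρ_sc(-0.397) = 0.159155 · 1.960202 = 0.311976.

Rounded to 5 decimal places: ρ_sc(-0.397) ≈ 0.31198.


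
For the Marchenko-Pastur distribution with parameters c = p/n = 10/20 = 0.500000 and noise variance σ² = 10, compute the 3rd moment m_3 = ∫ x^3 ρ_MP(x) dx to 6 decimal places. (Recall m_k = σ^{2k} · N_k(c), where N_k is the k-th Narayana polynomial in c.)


E[X³] = σ⁶ (1 + 3c + c²) (third MP moment). With σ² = 10 (so σ⁶ = 1000) and c = 10/20 = 0.500000: E[X³] = 1000 · (1 + 3·0.500000 + (0.500000)²) = 1000 · 2.750000.

So E[X^3] = 2750.000000.


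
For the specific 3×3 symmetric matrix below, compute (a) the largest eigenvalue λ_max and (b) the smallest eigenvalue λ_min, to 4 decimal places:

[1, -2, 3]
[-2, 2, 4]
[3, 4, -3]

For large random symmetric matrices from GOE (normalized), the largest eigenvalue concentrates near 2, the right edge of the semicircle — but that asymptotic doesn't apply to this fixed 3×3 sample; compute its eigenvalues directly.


Since M is real symmetric, all three eigenvalues are real; they are the roots of det(λI − M) = λ³ − (tr M) λ² + s λ − det M, where s is the sum of the principal 2×2 minors.
tr M = 1 + 2 + (-3) = 0.
s = (1·2 − (-2)²) + (1·(-3) − 3²) + (2·(-3) − 4²) = -2 + (-12) + (-22) = -36.
det M (expand along row 1) = 1·(-22) − (-2)·(-6) + 3·(-14) = -76.
Characteristic polynomial: λ³ − 36λ + 76 = 0.
Substitute λ = y + (tr M)/3 = y + 0.000000 to remove the quadratic term: y³ + p·y + q = 0 with p = s − (tr M)²/3 = -36.000000 and q = −2(tr M)³/27 + (tr M)·s/3 − det M = 76.000000.
Three real roots ⇒ use the trigonometric (Viète) form: r = 2√(−p/3) = 6.928203, φ = arccos(3q/(p·r)) = arccos(-0.914138) = 2.724173 rad.
y_k = r·cos(φ/3 − 2πk/3) for k = 0, 1, 2 gives y = 4.262772, 2.598474, -6.861247.
λ_k = y_k + 0.000000 gives λ = 4.2628, 2.5985, -6.8612 (check: the sum is 0.0000 = tr M).

Hence λ_max = 4.2628 and λ_min = -6.8612.


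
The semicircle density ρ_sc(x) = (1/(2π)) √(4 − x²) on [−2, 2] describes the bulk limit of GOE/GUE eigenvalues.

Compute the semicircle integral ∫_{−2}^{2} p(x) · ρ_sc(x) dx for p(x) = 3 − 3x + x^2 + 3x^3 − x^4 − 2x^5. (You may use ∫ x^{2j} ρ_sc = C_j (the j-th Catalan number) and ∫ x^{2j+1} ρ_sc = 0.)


Write p(x) = Σ a_i x^i, split into monomials and integrate each against ρ_sc separately.
Using ∫ x^{2j} ρ_sc = C_j = (1/(j+1)) C(2j, j) (Catalan numbers) and ∫ x^{2j+1} ρ_sc = 0 (odd monomials vanish by symmetry):
  i = 0 (even): a_0 · C_{0} = 3 · 1 = 3
  i = 1 (odd): ∫ x^1 ρ_sc = 0 (vanishes)
  i = 2 (even): a_2 · C_{1} = 1 · 1 = 1
  i = 3 (odd): ∫ x^3 ρ_sc = 0 (vanishes)
  i = 4 (even): a_4 · C_{2} = -1 · 2 = -2
  i = 5 (odd): ∫ x^5 ρ_sc = 0 (vanishes)

Summing the contributions: ∫_{−2}^{2} p(x) ρ_sc(x) dx = 3 + 1 + (-2) = 2.


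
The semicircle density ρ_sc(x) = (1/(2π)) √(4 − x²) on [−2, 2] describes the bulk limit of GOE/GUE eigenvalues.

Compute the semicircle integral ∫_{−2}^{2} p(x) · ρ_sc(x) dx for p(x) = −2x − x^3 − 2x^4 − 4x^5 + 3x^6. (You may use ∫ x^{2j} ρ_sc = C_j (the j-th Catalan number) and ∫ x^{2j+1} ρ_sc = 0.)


Write p(x) = Σ a_i x^i, split into monomials and integrate each against ρ_sc separately.
Using ∫ x^{2j} ρ_sc = C_j = (1/(j+1)) C(2j, j) (Catalan numbers) and ∫ x^{2j+1} ρ_sc = 0 (odd monomials vanish by symmetry):
  i = 1 (odd): ∫ x^1 ρ_sc = 0 (vanishes)
  i = 3 (odd): ∫ x^3 ρ_sc = 0 (vanishes)
  i = 4 (even): a_4 · C_{2} = -2 · 2 = -4
  i = 5 (odd): ∫ x^5 ρ_sc = 0 (vanishes)
  i = 6 (even): a_6 · C_{3} = 3 · 5 = 15

Summing the contributions: ∫_{−2}^{2} p(x) ρ_sc(x) dx = (-4) + 15 = 11.


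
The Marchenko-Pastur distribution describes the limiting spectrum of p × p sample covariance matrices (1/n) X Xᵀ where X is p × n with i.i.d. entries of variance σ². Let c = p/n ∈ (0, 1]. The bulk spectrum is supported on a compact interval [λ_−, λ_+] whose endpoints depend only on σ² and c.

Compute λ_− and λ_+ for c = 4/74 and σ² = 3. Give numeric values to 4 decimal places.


c = 4/74 = 0.054054; √c = 0.232495.
λ_− = σ² (1 − √c)² = 3 · (1 − 0.232495)² = 3 · (0.767505)² = 1.767190.
λ_+ = σ² (1 + √c)² = 3 · (1 + 0.232495)² = 3 · (1.232495)² = 4.557134.

Rounded to 4 decimal places: λ_− ≈ 1.7672, λ_+ ≈ 4.5571.


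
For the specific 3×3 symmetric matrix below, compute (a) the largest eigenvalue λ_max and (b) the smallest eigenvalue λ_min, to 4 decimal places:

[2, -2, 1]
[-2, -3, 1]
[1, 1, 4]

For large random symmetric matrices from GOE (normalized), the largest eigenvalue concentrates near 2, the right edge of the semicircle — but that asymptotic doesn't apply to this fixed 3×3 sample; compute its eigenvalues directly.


Since M is real symmetric, all three eigenvalues are real; they are the roots of det(λI − M) = λ³ − (tr M) λ² + s λ − det M, where s is the sum of the principal 2×2 minors.
tr M = 2 + (-3) + 4 = 3.
s = (2·(-3) − (-2)²) + (2·4 − 1²) + ((-3)·4 − 1²) = -10 + 7 + (-13) = -16.
det M (expand along row 1) = 2·(-13) − (-2)·(-9) + 1·1 = -43.
Characteristic polynomial: λ³ − 3λ² − 16λ + 43 = 0.
Substitute λ = y + (tr M)/3 = y + 1.000000 to remove the quadratic term: y³ + p·y + q = 0 with p = s − (tr M)²/3 = -19.000000 and q = −2(tr M)³/27 + (tr M)·s/3 − det M = 25.000000.
Three real roots ⇒ use the trigonometric (Viète) form: r = 2√(−p/3) = 5.033223, φ = arccos(3q/(p·r)) = arccos(-0.784263) = 2.472303 rad.
y_k = r·cos(φ/3 − 2πk/3) for k = 0, 1, 2 gives y = 3.418651, 1.489834, -4.908485.
λ_k = y_k + 1.000000 gives λ = 4.4187, 2.4898, -3.9085 (check: the sum is 3.0000 = tr M).

Hence λ_max = 4.4187 and λ_min = -3.9085.


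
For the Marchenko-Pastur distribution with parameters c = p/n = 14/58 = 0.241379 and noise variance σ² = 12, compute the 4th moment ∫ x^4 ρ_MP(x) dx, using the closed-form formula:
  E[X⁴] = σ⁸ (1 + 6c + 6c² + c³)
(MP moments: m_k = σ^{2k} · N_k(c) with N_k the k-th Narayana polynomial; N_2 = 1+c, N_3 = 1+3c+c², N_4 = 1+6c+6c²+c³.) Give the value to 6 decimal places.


E[X⁴] = σ⁸ (1 + 6c + 6c² + c³) (fourth MP moment). With σ² = 12 (so σ⁸ = 20736) and c = 14/58 = 0.241379: E[X⁴] = 20736 · (1 + 6·0.241379 + 6·(0.241379)² + (0.241379)³) = 20736 · 2.811923.

So E[X^4] = 58308.043790.


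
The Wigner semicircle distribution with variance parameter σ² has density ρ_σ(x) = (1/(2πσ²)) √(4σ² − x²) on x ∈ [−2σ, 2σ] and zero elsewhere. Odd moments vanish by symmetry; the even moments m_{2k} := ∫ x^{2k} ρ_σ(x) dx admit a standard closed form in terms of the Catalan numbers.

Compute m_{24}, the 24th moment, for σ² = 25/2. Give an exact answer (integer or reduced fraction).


By the scaled semicircle moment identity, m_{2k} = σ^{2k} · C_k with k = 12.
C_12 = (1/(k+1)) · C(2k, k) = (1/13) · C(24, 12) = (1/13) · 2704156 = 208012.
σ^{2k} = (σ²)^k = (25/2)^12 = 59604644775390625/4096.

Therefore m_{24} = σ^{24} · C_12 = (59604644775390625/4096) · 208012 = 3099620342254638671875/1024.


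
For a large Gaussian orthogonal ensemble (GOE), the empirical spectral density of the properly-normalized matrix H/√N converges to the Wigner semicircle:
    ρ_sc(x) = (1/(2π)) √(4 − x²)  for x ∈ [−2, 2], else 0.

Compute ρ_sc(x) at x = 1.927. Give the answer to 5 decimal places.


ρ_sc(x) = (1/(2π)) √(4 − x²). With x = 1.927:
  4 − x² = 4 − (1.927)² = 4 − 3.713329 = 0.286671.
  √(4 − x²) = 0.535417.
  1/(2π) = 0.159155.
  ρ_sc(1.927) = 0.159155 · 0.535417 = 0.085214.

Rounded to 5 decimal places: ρ_sc(1.927) ≈ 0.08521.


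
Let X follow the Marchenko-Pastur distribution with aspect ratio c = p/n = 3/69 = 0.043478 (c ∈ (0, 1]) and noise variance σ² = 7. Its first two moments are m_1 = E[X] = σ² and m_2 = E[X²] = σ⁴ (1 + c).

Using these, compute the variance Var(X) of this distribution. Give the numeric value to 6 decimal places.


m_1 = E[X] = σ² = 7, so m_1² = 49.
m_2 = E[X²] = σ⁴ (1 + c) = 49 · (1 + 0.043478) = 49 · 1.043478 = 51.130435.
(Note m_2 − m_1² simplifies to c · σ⁴ = 0.043478 · 49.)

Var(X) = m_2 − m_1² = 51.130435 − 49 = 2.130435.


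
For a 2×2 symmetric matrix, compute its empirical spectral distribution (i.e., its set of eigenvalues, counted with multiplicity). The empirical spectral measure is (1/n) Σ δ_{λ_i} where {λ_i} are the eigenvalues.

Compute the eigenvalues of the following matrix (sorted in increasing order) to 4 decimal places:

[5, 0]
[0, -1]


Since M is real symmetric, both eigenvalues are real; they are the roots of det(λI − M) = λ² − (tr M) λ + det M.
tr M = 5 + (-1) = 4.
det M = 5·(-1) − 0² = -5 − 0 = -5.
Characteristic polynomial: λ² − 4λ − 5 = 0.
Discriminant Δ = (tr M)² − 4·det M = 16 − (-20) = 36; √Δ = 6.000000.
λ = (tr M ± √Δ)/2 = (4 ± 6.000000)/2, giving (tr M − √Δ)/2 = -1.0000 and (tr M + √Δ)/2 = 5.0000.

Eigenvalues sorted in increasing order: [-1.0000, 5.0000].


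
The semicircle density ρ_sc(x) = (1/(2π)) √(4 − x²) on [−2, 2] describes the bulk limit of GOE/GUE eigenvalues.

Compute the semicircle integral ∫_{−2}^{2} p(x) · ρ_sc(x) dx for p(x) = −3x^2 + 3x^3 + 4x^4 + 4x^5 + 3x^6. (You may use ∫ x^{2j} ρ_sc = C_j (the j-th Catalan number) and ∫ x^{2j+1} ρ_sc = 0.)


Write p(x) = Σ a_i x^i, split into monomials and integrate each against ρ_sc separately.
Using ∫ x^{2j} ρ_sc = C_j = (1/(j+1)) C(2j, j) (Catalan numbers) and ∫ x^{2j+1} ρ_sc = 0 (odd monomials vanish by symmetry):
  i = 2 (even): a_2 · C_{1} = -3 · 1 = -3
  i = 3 (odd): ∫ x^3 ρ_sc = 0 (vanishes)
  i = 4 (even): a_4 · C_{2} = 4 · 2 = 8
  i = 5 (odd): ∫ x^5 ρ_sc = 0 (vanishes)
  i = 6 (even): a_6 · C_{3} = 3 · 5 = 15

Summing the contributions: ∫_{−2}^{2} p(x) ρ_sc(x) dx = (-3) + 8 + 15 = 20.


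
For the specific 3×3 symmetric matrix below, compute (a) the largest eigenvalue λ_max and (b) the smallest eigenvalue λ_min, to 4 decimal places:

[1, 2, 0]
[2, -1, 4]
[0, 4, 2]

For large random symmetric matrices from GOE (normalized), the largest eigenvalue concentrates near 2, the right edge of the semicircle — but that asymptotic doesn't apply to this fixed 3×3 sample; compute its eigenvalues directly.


Since M is real symmetric, all three eigenvalues are real; they are the roots of det(λI − M) = λ³ − (tr M) λ² + s λ − det M, where s is the sum of the principal 2×2 minors.
tr M = 1 + (-1) + 2 = 2.
s = (1·(-1) − 2²) + (1·2 − 0²) + ((-1)·2 − 4²) = -5 + 2 + (-18) = -21.
det M (expand along row 1) = 1·(-18) − 2·4 + 0·8 = -26.
Characteristic polynomial: λ³ − 2λ² − 21λ + 26 = 0.
Substitute λ = y + (tr M)/3 = y + 0.666667 to remove the quadratic term: y³ + p·y + q = 0 with p = s − (tr M)²/3 = -22.333333 and q = −2(tr M)³/27 + (tr M)·s/3 − det M = 11.407407.
Three real roots ⇒ use the trigonometric (Viète) form: r = 2√(−p/3) = 5.456902, φ = arccos(3q/(p·r)) = arccos(-0.280807) = 1.855432 rad.
y_k = r·cos(φ/3 − 2πk/3) for k = 0, 1, 2 gives y = 4.446078, 0.516966, -4.963044.
λ_k = y_k + 0.666667 gives λ = 5.1127, 1.1836, -4.2964 (check: the sum is 2.0000 = tr M).

Hence λ_max = 5.1127 and λ_min = -4.2964.


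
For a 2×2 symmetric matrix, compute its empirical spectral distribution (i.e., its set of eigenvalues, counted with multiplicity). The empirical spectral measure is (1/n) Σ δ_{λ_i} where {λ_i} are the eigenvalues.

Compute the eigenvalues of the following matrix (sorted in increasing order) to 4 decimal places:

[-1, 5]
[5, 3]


Since M is real symmetric, both eigenvalues are real; they are the roots of det(λI − M) = λ² − (tr M) λ + det M.
tr M = -1 + 3 = 2.
det M = (-1)·3 − 5² = -3 − 25 = -28.
Characteristic polynomial: λ² − 2λ − 28 = 0.
Discriminant Δ = (tr M)² − 4·det M = 4 − (-112) = 116; √Δ = 10.770330.
λ = (tr M ± √Δ)/2 = (2 ± 10.770330)/2, giving (tr M − √Δ)/2 = -4.3852 and (tr M + √Δ)/2 = 6.3852.

Eigenvalues sorted in increasing order: [-4.3852, 6.3852].


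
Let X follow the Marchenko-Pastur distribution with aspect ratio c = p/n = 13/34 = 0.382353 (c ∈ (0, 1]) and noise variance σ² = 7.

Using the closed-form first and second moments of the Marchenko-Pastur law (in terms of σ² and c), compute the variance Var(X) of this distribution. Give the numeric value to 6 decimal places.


Recall the MP moments m_1 = E[X] = σ² and m_2 = E[X²] = σ⁴ (1 + c).
m_1 = E[X] = σ² = 7, so m_1² = 49.
m_2 = E[X²] = σ⁴ (1 + c) = 49 · (1 + 0.382353) = 49 · 1.382353 = 67.735294.
(Note m_2 − m_1² simplifies to c · σ⁴ = 0.382353 · 49.)

Var(X) = m_2 − m_1² = 67.735294 − 49 = 18.735294.


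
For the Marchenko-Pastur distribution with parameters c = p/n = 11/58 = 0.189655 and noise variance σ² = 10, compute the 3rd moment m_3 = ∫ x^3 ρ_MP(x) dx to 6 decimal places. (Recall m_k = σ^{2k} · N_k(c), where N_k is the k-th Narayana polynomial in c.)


E[X³] = σ⁶ (1 + 3c + c²) (third MP moment). With σ² = 10 (so σ⁶ = 1000) and c = 11/58 = 0.189655: E[X³] = 1000 · (1 + 3·0.189655 + (0.189655)²) = 1000 · 1.604935.

So E[X^3] = 1604.934602.


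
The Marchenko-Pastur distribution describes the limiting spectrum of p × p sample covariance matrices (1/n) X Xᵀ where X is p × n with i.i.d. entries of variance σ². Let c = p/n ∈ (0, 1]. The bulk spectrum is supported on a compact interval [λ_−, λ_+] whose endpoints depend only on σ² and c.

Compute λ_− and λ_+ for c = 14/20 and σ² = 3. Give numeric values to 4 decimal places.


c = 14/20 = 0.700000; √c = 0.836660.
λ_− = σ² (1 − √c)² = 3 · (1 − 0.836660)² = 3 · (0.163340)² = 0.080040.
λ_+ = σ² (1 + √c)² = 3 · (1 + 0.836660)² = 3 · (1.836660)² = 10.119960.

Rounded to 4 decimal places: λ_− ≈ 0.0800, λ_+ ≈ 10.1200.


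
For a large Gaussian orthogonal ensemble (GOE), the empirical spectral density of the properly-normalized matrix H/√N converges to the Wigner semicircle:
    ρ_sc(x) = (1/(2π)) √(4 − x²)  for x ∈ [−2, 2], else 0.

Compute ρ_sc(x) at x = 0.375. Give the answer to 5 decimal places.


ρ_sc(x) = (1/(2π)) √(4 − x²). With x = 0.375:
  4 − x² = 4 − (0.375)² = 4 − 0.140625 = 3.859375.
  √(4 − x²) = 1.964529.
  1/(2π) = 0.159155.
  ρ_sc(0.375) = 0.159155 · 1.964529 = 0.312665.

Rounded to 5 decimal places: ρ_sc(0.375) ≈ 0.31266.


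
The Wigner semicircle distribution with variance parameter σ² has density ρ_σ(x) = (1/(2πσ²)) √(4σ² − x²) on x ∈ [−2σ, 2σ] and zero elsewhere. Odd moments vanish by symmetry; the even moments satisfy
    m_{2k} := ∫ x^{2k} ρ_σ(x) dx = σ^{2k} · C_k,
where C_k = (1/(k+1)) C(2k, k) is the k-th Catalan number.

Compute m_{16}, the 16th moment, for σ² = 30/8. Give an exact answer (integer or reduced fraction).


By the scaled semicircle moment identity, m_{2k} = σ^{2k} · C_k with k = 8.
C_8 = (1/(k+1)) · C(2k, k) = (1/9) · C(16, 8) = (1/9) · 12870 = 1430.
σ^{2k} = (σ²)^k = (30/8)^8 = 2562890625/65536.

Therefore m_{16} = σ^{16} · C_8 = (2562890625/65536) · 1430 = 1832466796875/32768.


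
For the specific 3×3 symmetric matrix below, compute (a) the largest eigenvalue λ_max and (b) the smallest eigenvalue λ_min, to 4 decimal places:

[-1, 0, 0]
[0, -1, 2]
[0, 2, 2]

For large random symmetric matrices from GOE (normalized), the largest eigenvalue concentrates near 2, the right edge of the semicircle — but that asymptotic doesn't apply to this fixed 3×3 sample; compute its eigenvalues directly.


Since M is real symmetric, all three eigenvalues are real; they are the roots of det(λI − M) = λ³ − (tr M) λ² + s λ − det M, where s is the sum of the principal 2×2 minors.
tr M = -1 + (-1) + 2 = 0.
s = ((-1)·(-1) − 0²) + ((-1)·2 − 0²) + ((-1)·2 − 2²) = 1 + (-2) + (-6) = -7.
det M (expand along row 1) = (-1)·(-6) − 0·0 + 0·0 = 6.
Characteristic polynomial: λ³ − 7λ − 6 = 0.
Substitute λ = y + (tr M)/3 = y + 0.000000 to remove the quadratic term: y³ + p·y + q = 0 with p = s − (tr M)²/3 = -7.000000 and q = −2(tr M)³/27 + (tr M)·s/3 − det M = -6.000000.
Three real roots ⇒ use the trigonometric (Viète) form: r = 2√(−p/3) = 3.055050, φ = arccos(3q/(p·r)) = arccos(0.841698) = 0.570377 rad.
y_k = r·cos(φ/3 − 2πk/3) for k = 0, 1, 2 gives y = 3.000000, -1.000000, -2.000000.
λ_k = y_k + 0.000000 gives λ = 3.0000, -1.0000, -2.0000 (check: the sum is 0.0000 = tr M).

Hence λ_max = 3.0000 and λ_min = -2.0000.


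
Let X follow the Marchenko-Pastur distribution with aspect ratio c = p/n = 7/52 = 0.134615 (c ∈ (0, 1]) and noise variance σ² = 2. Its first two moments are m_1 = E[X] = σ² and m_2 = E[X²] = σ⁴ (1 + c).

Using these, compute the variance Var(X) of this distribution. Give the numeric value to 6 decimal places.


m_1 = E[X] = σ² = 2, so m_1² = 4.
m_2 = E[X²] = σ⁴ (1 + c) = 4 · (1 + 0.134615) = 4 · 1.134615 = 4.538462.
(Note m_2 − m_1² simplifies to c · σ⁴ = 0.134615 · 4.)

Var(X) = m_2 − m_1² = 4.538462 − 4 = 0.538462.


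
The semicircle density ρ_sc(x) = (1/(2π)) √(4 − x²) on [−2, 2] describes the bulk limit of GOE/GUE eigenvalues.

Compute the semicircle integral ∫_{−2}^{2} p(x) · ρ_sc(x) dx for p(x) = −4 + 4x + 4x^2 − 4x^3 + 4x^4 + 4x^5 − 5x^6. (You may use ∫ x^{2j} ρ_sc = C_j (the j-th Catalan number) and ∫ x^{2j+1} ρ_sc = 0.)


Write p(x) = Σ a_i x^i, split into monomials and integrate each against ρ_sc separately.
Using ∫ x^{2j} ρ_sc = C_j = (1/(j+1)) C(2j, j) (Catalan numbers) and ∫ x^{2j+1} ρ_sc = 0 (odd monomials vanish by symmetry):
  i = 0 (even): a_0 · C_{0} = -4 · 1 = -4
  i = 1 (odd): ∫ x^1 ρ_sc = 0 (vanishes)
  i = 2 (even): a_2 · C_{1} = 4 · 1 = 4
  i = 3 (odd): ∫ x^3 ρ_sc = 0 (vanishes)
  i = 4 (even): a_4 · C_{2} = 4 · 2 = 8
  i = 5 (odd): ∫ x^5 ρ_sc = 0 (vanishes)
  i = 6 (even): a_6 · C_{3} = -5 · 5 = -25

Summing the contributions: ∫_{−2}^{2} p(x) ρ_sc(x) dx = (-4) + 4 + 8 + (-25) = -17.


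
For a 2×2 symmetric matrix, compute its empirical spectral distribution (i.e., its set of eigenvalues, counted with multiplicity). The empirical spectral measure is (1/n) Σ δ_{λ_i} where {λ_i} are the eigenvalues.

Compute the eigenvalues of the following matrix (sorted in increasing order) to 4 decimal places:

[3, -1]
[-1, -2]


Since M is real symmetric, both eigenvalues are real; they are the roots of det(λI − M) = λ² − (tr M) λ + det M.
tr M = 3 + (-2) = 1.
det M = 3·(-2) − (-1)² = -6 − 1 = -7.
Characteristic polynomial: λ² − λ − 7 = 0.
Discriminant Δ = (tr M)² − 4·det M = 1 − (-28) = 29; √Δ = 5.385165.
λ = (tr M ± √Δ)/2 = (1 ± 5.385165)/2, giving (tr M − √Δ)/2 = -2.1926 and (tr M + √Δ)/2 = 3.1926.

Eigenvalues sorted in increasing order: [-2.1926, 3.1926].


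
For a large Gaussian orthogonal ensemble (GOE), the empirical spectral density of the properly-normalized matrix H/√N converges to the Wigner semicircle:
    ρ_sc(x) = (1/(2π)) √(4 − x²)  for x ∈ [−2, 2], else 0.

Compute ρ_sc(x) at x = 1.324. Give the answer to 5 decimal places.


ρ_sc(x) = (1/(2π)) √(4 − x²). With x = 1.324:
  4 − x² = 4 − (1.324)² = 4 − 1.752976 = 2.247024.
  √(4 − x²) = 1.499008.
  1/(2π) = 0.159155.
  ρ_sc(1.324) = 0.159155 · 1.499008 = 0.238574.

Rounded to 5 decimal places: ρ_sc(1.324) ≈ 0.23857.


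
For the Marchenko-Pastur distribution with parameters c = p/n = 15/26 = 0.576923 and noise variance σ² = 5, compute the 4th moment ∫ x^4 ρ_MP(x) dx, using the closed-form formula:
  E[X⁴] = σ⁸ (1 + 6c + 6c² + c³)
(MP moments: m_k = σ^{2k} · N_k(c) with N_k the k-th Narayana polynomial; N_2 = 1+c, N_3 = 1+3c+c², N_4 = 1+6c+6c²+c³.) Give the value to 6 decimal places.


E[X⁴] = σ⁸ (1 + 6c + 6c² + c³) (fourth MP moment). With σ² = 5 (so σ⁸ = 625) and c = 15/26 = 0.576923: E[X⁴] = 625 · (1 + 6·0.576923 + 6·(0.576923)² + (0.576923)³) = 625 · 6.650603.

So E[X^4] = 4156.626934.


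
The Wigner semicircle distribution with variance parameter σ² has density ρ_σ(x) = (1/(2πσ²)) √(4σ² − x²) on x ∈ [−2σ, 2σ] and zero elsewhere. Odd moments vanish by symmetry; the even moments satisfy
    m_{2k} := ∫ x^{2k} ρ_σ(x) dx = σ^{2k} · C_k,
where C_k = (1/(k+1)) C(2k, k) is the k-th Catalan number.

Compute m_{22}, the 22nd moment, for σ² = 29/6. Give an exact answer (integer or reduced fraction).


By the scaled semicircle moment identity, m_{2k} = σ^{2k} · C_k with k = 11.
C_11 = (1/(k+1)) · C(2k, k) = (1/12) · C(22, 11) = (1/12) · 705432 = 58786.
σ^{2k} = (σ²)^k = (29/6)^11 = 12200509765705829/362797056.

Therefore m_{22} = σ^{22} · C_11 = (12200509765705829/362797056) · 58786 = 358609583543391431797/181398528.


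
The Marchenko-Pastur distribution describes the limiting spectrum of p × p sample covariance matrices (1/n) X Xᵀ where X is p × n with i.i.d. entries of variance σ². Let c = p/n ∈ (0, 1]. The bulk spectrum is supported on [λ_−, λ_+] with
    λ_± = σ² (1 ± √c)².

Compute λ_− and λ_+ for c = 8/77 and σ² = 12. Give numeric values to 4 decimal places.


c = 8/77 = 0.103896; √c = 0.322329.
λ_− = σ² (1 − √c)² = 12 · (1 − 0.322329)² = 12 · (0.677671)² = 5.510853.
λ_+ = σ² (1 + √c)² = 12 · (1 + 0.322329)² = 12 · (1.322329)² = 20.982654.

Rounded to 4 decimal places: λ_− ≈ 5.5109, λ_+ ≈ 20.9827.


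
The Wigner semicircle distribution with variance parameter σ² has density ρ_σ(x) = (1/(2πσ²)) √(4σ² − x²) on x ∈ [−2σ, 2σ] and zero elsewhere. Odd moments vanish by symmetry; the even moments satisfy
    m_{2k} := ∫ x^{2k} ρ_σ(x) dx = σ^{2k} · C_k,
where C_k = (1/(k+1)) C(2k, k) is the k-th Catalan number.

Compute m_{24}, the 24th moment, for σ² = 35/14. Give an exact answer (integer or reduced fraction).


By the scaled semicircle moment identity, m_{2k} = σ^{2k} · C_k with k = 12.
C_12 = (1/(k+1)) · C(2k, k) = (1/13) · C(24, 12) = (1/13) · 2704156 = 208012.
σ^{2k} = (σ²)^k = (35/14)^12 = 244140625/4096.

Therefore m_{24} = σ^{24} · C_12 = (244140625/4096) · 208012 = 12696044921875/1024.


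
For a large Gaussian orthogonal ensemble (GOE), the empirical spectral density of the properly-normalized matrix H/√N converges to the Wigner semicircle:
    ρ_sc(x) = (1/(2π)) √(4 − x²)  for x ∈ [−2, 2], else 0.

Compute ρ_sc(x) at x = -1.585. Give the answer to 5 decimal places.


ρ_sc(x) = (1/(2π)) √(4 − x²). With x = -1.585:
  4 − x² = 4 − (-1.585)² = 4 − 2.512225 = 1.487775.
  √(4 − x²) = 1.219744.
  1/(2π) = 0.159155.
  ρ_sc(-1.585) = 0.159155 · 1.219744 = 0.194128.

Rounded to 5 decimal places: ρ_sc(-1.585) ≈ 0.19413.


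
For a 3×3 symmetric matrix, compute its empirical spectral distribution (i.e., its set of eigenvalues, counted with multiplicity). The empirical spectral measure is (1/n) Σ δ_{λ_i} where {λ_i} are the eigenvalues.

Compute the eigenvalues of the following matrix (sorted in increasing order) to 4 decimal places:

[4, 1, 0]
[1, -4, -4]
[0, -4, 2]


Since M is real symmetric, all three eigenvalues are real; they are the roots of det(λI − M) = λ³ − (tr M) λ² + s λ − det M, where s is the sum of the principal 2×2 minors.
tr M = 4 + (-4) + 2 = 2.
s = (4·(-4) − 1²) + (4·2 − 0²) + ((-4)·2 − (-4)²) = -17 + 8 + (-24) = -33.
det M (expand along row 1) = 4·(-24) − 1·2 + 0·(-4) = -98.
Characteristic polynomial: λ³ − 2λ² − 33λ + 98 = 0.
Substitute λ = y + (tr M)/3 = y + 0.666667 to remove the quadratic term: y³ + p·y + q = 0 with p = s − (tr M)²/3 = -34.333333 and q = −2(tr M)³/27 + (tr M)·s/3 − det M = 75.407407.
Three real roots ⇒ use the trigonometric (Viète) form: r = 2√(−p/3) = 6.765928, φ = arccos(3q/(p·r)) = arccos(-0.973850) = 2.912398 rad.
y_k = r·cos(φ/3 − 2πk/3) for k = 0, 1, 2 gives y = 3.820313, 2.925879, -6.746192.
λ_k = y_k + 0.666667 gives λ = 4.4870, 3.5925, -6.0795 (check: the sum is 2.0000 = tr M).

Eigenvalues sorted in increasing order: [-6.0795, 3.5925, 4.4870].


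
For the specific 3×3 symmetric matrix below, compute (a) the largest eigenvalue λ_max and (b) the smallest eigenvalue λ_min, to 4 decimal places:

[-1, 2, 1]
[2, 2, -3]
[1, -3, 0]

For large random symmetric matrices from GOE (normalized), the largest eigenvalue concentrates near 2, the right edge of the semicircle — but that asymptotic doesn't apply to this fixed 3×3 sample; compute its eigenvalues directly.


Since M is real symmetric, all three eigenvalues are real; they are the roots of det(λI − M) = λ³ − (tr M) λ² + s λ − det M, where s is the sum of the principal 2×2 minors.
tr M = -1 + 2 + 0 = 1.
s = ((-1)·2 − 2²) + ((-1)·0 − 1²) + (2·0 − (-3)²) = -6 + (-1) + (-9) = -16.
det M (expand along row 1) = (-1)·(-9) − 2·3 + 1·(-8) = -5.
Characteristic polynomial: λ³ − λ² − 16λ + 5 = 0.
Substitute λ = y + (tr M)/3 = y + 0.333333 to remove the quadratic term: y³ + p·y + q = 0 with p = s − (tr M)²/3 = -16.333333 and q = −2(tr M)³/27 + (tr M)·s/3 − det M = -0.407407.
Three real roots ⇒ use the trigonometric (Viète) form: r = 2√(−p/3) = 4.666667, φ = arccos(3q/(p·r)) = arccos(0.016035) = 1.554761 rad.
y_k = r·cos(φ/3 − 2πk/3) for k = 0, 1, 2 gives y = 4.053866, -0.024944, -4.028922.
λ_k = y_k + 0.333333 gives λ = 4.3872, 0.3084, -3.6956 (check: the sum is 1.0000 = tr M).

Hence λ_max = 4.3872 and λ_min = -3.6956.


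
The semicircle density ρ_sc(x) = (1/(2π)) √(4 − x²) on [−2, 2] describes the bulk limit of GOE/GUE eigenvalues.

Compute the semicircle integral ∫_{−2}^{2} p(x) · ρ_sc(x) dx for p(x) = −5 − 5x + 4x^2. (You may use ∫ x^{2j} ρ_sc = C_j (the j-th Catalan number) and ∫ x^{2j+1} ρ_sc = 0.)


Write p(x) = Σ a_i x^i, split into monomials and integrate each against ρ_sc separately.
Using ∫ x^{2j} ρ_sc = C_j = (1/(j+1)) C(2j, j) (Catalan numbers) and ∫ x^{2j+1} ρ_sc = 0 (odd monomials vanish by symmetry):
  i = 0 (even): a_0 · C_{0} = -5 · 1 = -5
  i = 1 (odd): ∫ x^1 ρ_sc = 0 (vanishes)
  i = 2 (even): a_2 · C_{1} = 4 · 1 = 4

Summing the contributions: ∫_{−2}^{2} p(x) ρ_sc(x) dx = (-5) + 4 = -1.


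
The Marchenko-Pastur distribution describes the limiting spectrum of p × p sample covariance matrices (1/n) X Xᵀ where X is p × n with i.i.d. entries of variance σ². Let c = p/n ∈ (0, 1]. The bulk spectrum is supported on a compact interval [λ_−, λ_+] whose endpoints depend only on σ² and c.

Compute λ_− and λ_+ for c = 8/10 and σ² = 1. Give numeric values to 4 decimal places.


c = 8/10 = 0.800000; √c = 0.894427.
λ_− = σ² (1 − √c)² = 1 · (1 − 0.894427)² = 1 · (0.105573)² = 0.011146.
λ_+ = σ² (1 + √c)² = 1 · (1 + 0.894427)² = 1 · (1.894427)² = 3.588854.

Rounded to 4 decimal places: λ_− ≈ 0.0111, λ_+ ≈ 3.5889.


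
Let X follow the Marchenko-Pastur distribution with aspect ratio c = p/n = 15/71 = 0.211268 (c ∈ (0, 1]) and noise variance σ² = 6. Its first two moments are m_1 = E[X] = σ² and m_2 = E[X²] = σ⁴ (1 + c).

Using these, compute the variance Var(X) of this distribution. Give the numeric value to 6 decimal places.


m_1 = E[X] = σ² = 6, so m_1² = 36.
m_2 = E[X²] = σ⁴ (1 + c) = 36 · (1 + 0.211268) = 36 · 1.211268 = 43.605634.
(Note m_2 − m_1² simplifies to c · σ⁴ = 0.211268 · 36.)

Var(X) = m_2 − m_1² = 43.605634 − 36 = 7.605634.


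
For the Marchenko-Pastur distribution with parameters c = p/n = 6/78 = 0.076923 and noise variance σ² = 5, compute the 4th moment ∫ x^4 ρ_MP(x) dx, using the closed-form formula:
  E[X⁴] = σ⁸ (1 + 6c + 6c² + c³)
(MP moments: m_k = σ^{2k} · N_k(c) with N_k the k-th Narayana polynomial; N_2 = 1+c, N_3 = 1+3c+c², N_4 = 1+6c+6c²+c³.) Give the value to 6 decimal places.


E[X⁴] = σ⁸ (1 + 6c + 6c² + c³) (fourth MP moment). With σ² = 5 (so σ⁸ = 625) and c = 6/78 = 0.076923: E[X⁴] = 625 · (1 + 6·0.076923 + 6·(0.076923)² + (0.076923)³) = 625 · 1.497497.

So E[X^4] = 935.935366.


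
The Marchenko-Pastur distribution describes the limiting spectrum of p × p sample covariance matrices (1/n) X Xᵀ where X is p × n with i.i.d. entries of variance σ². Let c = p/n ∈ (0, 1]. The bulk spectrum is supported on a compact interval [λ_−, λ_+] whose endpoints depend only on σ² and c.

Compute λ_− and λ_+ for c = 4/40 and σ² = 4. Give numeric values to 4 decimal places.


c = 4/40 = 0.100000; √c = 0.316228.
λ_− = σ² (1 − √c)² = 4 · (1 − 0.316228)² = 4 · (0.683772)² = 1.870178.
λ_+ = σ² (1 + √c)² = 4 · (1 + 0.316228)² = 4 · (1.316228)² = 6.929822.

Rounded to 4 decimal places: λ_− ≈ 1.8702, λ_+ ≈ 6.9298.


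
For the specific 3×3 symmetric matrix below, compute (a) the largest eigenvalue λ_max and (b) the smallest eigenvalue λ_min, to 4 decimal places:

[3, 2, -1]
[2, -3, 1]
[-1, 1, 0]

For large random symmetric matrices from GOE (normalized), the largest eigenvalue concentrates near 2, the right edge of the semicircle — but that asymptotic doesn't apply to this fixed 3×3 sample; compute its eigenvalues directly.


Since M is real symmetric, all three eigenvalues are real; they are the roots of det(λI − M) = λ³ − (tr M) λ² + s λ − det M, where s is the sum of the principal 2×2 minors.
tr M = 3 + (-3) + 0 = 0.
s = (3·(-3) − 2²) + (3·0 − (-1)²) + ((-3)·0 − 1²) = -13 + (-1) + (-1) = -15.
det M (expand along row 1) = 3·(-1) − 2·1 + (-1)·(-1) = -4.
Characteristic polynomial: λ³ − 15λ + 4 = 0.
Substitute λ = y + (tr M)/3 = y + 0.000000 to remove the quadratic term: y³ + p·y + q = 0 with p = s − (tr M)²/3 = -15.000000 and q = −2(tr M)³/27 + (tr M)·s/3 − det M = 4.000000.
Three real roots ⇒ use the trigonometric (Viète) form: r = 2√(−p/3) = 4.472136, φ = arccos(3q/(p·r)) = arccos(-0.178885) = 1.750650 rad.
y_k = r·cos(φ/3 − 2πk/3) for k = 0, 1, 2 gives y = 3.732051, 0.267949, -4.000000.
λ_k = y_k + 0.000000 gives λ = 3.7321, 0.2679, -4.0000 (check: the sum is 0.0000 = tr M).

Hence λ_max = 3.7321 and λ_min = -4.0000.


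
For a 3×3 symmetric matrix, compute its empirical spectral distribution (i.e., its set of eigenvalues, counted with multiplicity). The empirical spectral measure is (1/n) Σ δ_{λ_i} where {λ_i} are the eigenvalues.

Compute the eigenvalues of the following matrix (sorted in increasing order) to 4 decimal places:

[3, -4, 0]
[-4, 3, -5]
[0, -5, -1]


Since M is real symmetric, all three eigenvalues are real; they are the roots of det(λI − M) = λ³ − (tr M) λ² + s λ − det M, where s is the sum of the principal 2×2 minors.
tr M = 3 + 3 + (-1) = 5.
s = (3·3 − (-4)²) + (3·(-1) − 0²) + (3·(-1) − (-5)²) = -7 + (-3) + (-28) = -38.
det M (expand along row 1) = 3·(-28) − (-4)·4 + 0·20 = -68.
Characteristic polynomial: λ³ − 5λ² − 38λ + 68 = 0.
Substitute λ = y + (tr M)/3 = y + 1.666667 to remove the quadratic term: y³ + p·y + q = 0 with p = s − (tr M)²/3 = -46.333333 and q = −2(tr M)³/27 + (tr M)·s/3 − det M = -4.592593.
Three real roots ⇒ use the trigonometric (Viète) form: r = 2√(−p/3) = 7.859884, φ = arccos(3q/(p·r)) = arccos(0.037833) = 1.532954 rad.
y_k = r·cos(φ/3 − 2πk/3) for k = 0, 1, 2 gives y = 6.855889, -0.099142, -6.756747.
λ_k = y_k + 1.666667 gives λ = 8.5226, 1.5675, -5.0901 (check: the sum is 5.0000 = tr M).

Eigenvalues sorted in increasing order: [-5.0901, 1.5675, 8.5226].
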